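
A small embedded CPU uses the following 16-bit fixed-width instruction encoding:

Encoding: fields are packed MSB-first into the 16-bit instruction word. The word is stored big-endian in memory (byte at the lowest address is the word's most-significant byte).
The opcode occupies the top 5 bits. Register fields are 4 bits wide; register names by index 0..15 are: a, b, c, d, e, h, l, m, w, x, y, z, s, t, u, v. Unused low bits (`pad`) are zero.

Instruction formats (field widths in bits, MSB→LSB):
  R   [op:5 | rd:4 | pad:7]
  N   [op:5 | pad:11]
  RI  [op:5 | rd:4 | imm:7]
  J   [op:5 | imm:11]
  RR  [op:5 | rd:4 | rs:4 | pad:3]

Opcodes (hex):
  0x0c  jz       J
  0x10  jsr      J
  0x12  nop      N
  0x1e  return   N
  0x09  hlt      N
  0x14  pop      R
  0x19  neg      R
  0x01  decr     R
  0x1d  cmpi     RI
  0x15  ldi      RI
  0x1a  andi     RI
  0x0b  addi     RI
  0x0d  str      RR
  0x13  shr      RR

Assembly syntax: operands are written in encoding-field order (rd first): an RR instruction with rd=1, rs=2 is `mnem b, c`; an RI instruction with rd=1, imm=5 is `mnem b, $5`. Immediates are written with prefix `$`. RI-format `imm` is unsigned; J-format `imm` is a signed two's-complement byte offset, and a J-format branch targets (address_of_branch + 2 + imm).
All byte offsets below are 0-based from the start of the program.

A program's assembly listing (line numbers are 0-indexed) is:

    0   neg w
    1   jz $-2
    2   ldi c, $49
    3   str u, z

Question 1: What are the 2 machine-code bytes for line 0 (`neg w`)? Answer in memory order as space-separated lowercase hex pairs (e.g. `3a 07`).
L0: neg op=0x19:5|rd=8:4|pad=0:7 ⇒ 0xcc00 ⇒ big cc 00

cc 00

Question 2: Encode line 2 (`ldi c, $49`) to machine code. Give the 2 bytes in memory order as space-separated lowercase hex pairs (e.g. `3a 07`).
L2: ldi op=0x15:5|rd=2:4|imm=49:7 ⇒ 0xa931 ⇒ big a9 31

a9 31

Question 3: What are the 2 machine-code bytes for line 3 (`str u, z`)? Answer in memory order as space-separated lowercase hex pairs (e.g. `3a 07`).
6f 58

L3: str op=0xd:5|rd=14:4|rs=11:4|pad=0:3 ⇒ 0x6f58 ⇒ big 6f 58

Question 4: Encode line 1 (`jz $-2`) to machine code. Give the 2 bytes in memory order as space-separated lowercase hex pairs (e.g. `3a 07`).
67 fe

L1: jz op=0xc:5|imm=-2:11 ⇒ 0x67fe ⇒ big 67 fe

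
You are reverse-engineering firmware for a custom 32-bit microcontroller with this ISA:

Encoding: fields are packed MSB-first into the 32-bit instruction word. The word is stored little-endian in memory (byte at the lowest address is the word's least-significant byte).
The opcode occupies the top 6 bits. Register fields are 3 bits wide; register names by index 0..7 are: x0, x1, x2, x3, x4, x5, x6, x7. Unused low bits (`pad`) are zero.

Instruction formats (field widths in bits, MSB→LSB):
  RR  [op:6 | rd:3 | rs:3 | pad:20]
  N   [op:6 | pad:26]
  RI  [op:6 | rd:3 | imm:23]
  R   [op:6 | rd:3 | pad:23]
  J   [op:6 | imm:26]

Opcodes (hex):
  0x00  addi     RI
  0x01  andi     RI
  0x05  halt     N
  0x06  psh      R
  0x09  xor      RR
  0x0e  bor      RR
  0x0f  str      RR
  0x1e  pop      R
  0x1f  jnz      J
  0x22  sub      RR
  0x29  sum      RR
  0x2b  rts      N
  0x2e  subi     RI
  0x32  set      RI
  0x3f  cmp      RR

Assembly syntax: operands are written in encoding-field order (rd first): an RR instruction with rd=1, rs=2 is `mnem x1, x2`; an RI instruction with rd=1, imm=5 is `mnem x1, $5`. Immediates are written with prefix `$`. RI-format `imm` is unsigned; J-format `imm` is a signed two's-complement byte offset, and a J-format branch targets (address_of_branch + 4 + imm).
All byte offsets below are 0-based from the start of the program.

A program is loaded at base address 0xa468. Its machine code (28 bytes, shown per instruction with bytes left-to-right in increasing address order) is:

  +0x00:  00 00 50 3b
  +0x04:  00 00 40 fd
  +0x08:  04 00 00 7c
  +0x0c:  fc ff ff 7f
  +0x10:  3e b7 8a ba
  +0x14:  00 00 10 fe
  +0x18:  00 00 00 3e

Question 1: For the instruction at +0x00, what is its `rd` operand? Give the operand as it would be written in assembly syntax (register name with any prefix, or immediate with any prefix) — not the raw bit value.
off 0x00: read 00 00 50 3b as little → 0x3b500000
  top 6b → 0xe → bor [RR]
  rd@[25:23]=0x6 ⇒ x6
  rs@[22:20]=0x5 ⇒ x5

x6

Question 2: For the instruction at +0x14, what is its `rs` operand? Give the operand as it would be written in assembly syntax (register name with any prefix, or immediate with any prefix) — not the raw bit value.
x1

@+14  little-endian(00 00 10 fe) = 0xfe100000
  top 6b → 0x3f → cmp [RR]
  rd: (w>>23)&0x7=0x4 → x4
  rs: (w>>20)&0x7=0x1 → x1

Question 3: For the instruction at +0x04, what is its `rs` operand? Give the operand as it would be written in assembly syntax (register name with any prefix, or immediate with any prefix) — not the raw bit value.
+0x04: 00 00 40 fd ⇒ word 0xfd400000 (little)
  top 6b → 0x3f → cmp [RR]
  rd@[25:23]=0x2 ⇒ x2
  rs@[22:20]=0x4 ⇒ x4

x4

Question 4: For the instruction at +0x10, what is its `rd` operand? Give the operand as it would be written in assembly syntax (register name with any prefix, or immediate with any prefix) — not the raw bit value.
off 0x10: read 3e b7 8a ba as little → 0xba8ab73e
  opcode bits[31:26]=0x2e: subi/RI
  rd@[25:23]=0x5 ⇒ x5
  imm@[22:0]=0xab73e ⇒ $702270

x5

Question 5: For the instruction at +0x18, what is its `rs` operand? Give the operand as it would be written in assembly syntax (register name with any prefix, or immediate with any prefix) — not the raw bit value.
x0

@+18  little-endian(00 00 00 3e) = 0x3e000000
  top 6b → 0xf → str [RR]
  rd@[25:23]=0x4 ⇒ x4
  rs@[22:20]=0x0 ⇒ x0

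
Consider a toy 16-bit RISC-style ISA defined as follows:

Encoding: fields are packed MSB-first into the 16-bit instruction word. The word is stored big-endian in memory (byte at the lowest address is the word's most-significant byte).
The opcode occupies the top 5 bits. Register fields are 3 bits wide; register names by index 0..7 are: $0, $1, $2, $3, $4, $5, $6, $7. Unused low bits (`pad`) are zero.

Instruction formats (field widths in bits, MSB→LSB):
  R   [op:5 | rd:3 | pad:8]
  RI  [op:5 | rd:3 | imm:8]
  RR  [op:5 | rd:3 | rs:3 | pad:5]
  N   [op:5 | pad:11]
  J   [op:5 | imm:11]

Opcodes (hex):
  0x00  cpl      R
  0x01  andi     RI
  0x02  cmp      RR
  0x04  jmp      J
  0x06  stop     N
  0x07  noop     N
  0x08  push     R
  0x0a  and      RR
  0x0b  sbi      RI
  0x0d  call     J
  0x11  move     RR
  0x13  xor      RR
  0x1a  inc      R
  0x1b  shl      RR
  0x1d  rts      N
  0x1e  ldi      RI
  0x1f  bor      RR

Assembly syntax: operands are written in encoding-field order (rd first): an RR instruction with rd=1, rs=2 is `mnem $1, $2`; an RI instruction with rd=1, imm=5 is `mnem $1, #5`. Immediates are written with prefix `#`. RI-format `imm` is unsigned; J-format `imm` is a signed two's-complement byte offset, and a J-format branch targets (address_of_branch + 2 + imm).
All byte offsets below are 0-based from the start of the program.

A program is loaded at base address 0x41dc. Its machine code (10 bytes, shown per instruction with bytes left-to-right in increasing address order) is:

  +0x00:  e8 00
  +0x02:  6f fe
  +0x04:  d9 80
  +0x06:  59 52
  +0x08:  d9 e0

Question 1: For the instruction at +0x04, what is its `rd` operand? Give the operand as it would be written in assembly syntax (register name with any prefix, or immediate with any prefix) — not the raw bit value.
$1

@+04  big-endian(d9 80) = 0xd980
  op=0xd980>>11=0x1b ⇒ shl (RR)
  [10:8] rd=1 = $1
  [7:5] rs=4 = $4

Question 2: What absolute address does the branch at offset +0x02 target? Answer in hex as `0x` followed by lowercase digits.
0x41de

+0x02: 6f fe ⇒ word 0x6ffe (big)
  top 5b → 0xd → call [J]
  [10:0] imm=2046 (s11→-2) = #-2
  target = base 0x41dc + off 0x02 + 2 + imm -2 = 0x41de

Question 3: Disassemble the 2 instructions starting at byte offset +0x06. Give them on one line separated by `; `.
sbi $1, #82; shl $1, $7

[06] 59 52 → 0x5952
  opcode bits[15:11]=0xb: sbi/RI
  [10:8] rd=1 = $1
  [7:0] imm=82 = #82
[08] d9 e0 → 0xd9e0
  opcode bits[15:11]=0x1b: shl/RR
  [10:8] rd=1 = $1
  [7:5] rs=7 = $7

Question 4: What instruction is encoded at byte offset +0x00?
@+00  big-endian(e8 00) = 0xe800
  op=0xe800>>11=0x1d ⇒ rts (N)

rts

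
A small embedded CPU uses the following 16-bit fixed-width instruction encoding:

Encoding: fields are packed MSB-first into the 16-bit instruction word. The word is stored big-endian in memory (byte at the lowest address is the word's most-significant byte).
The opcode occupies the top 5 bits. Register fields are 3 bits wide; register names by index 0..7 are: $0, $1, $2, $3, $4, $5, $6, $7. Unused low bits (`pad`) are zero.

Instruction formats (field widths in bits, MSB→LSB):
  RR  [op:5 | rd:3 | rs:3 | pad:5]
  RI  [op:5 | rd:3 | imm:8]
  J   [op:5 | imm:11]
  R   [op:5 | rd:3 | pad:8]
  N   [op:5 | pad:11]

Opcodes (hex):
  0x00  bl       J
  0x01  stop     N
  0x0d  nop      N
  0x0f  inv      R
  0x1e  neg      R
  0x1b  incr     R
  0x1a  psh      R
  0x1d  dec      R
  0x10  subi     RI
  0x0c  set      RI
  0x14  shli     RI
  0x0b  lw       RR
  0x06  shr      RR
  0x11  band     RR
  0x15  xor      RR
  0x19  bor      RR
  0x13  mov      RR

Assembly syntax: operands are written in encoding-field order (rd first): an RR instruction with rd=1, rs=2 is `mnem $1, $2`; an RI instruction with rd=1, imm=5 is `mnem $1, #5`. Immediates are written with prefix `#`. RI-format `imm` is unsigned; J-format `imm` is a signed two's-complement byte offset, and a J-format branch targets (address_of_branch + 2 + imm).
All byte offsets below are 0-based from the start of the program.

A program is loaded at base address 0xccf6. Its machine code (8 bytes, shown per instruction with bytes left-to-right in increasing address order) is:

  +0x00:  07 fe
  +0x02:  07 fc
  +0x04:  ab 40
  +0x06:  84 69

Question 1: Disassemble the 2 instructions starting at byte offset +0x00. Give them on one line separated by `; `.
bl #-2; bl #-4

[00] 07 fe → 0x07fe
  opcode bits[15:11]=0x0: bl/J
  [10:0] imm=2046 (s11→-2) = #-2
[02] 07 fc → 0x07fc
  opcode bits[15:11]=0x0: bl/J
  [10:0] imm=2044 (s11→-4) = #-4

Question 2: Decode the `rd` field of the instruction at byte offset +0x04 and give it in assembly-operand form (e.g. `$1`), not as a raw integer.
off 0x04: read ab 40 as big → 0xab40
  op=0xab40>>11=0x15 ⇒ xor (RR)
  [10:8] rd=3 = $3
  [7:5] rs=2 = $2

$3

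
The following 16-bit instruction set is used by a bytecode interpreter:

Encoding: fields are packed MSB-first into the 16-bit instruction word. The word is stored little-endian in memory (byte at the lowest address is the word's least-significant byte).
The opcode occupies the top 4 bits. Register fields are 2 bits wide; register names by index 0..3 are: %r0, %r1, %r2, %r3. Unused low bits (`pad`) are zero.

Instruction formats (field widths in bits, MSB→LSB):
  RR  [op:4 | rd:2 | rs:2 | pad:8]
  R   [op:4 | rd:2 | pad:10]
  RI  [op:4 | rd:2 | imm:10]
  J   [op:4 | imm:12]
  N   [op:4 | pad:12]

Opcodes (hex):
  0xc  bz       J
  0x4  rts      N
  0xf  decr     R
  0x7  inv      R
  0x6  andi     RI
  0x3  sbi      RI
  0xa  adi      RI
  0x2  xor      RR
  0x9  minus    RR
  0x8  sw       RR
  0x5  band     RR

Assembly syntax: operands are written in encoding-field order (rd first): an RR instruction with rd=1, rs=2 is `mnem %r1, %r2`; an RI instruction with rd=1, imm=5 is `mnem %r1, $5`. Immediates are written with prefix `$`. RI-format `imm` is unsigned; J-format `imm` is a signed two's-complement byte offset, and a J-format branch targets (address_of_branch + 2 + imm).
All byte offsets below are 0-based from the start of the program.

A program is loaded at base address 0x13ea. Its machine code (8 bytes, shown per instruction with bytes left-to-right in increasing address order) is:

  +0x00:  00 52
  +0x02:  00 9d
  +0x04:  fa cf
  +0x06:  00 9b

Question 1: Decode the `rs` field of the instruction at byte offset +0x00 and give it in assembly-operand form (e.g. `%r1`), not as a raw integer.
[00] 00 52 → 0x5200
  top 4b → 0x5 → band [RR]
  rd@[11:10]=0x0 ⇒ %r0
  rs@[9:8]=0x2 ⇒ %r2

%r2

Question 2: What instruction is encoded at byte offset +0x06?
minus %r2, %r3

[06] 00 9b → 0x9b00
  op=0x9b00>>12=0x9 ⇒ minus (RR)
  rd@[11:10]=0x2 ⇒ %r2
  rs@[9:8]=0x3 ⇒ %r3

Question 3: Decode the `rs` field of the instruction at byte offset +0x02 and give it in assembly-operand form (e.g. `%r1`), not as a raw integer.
off 0x02: read 00 9d as little → 0x9d00
  top 4b → 0x9 → minus [RR]
  rd@[11:10]=0x3 ⇒ %r3
  rs@[9:8]=0x1 ⇒ %r1

%r1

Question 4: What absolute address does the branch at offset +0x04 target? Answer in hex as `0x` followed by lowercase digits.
0x13ea

[04] fa cf → 0xcffa
  opcode bits[15:12]=0xc: bz/J
  imm@[11:0]=0xffa (s12→-6) ⇒ $-6
  target = base 0x13ea + off 0x04 + 2 + imm -6 = 0x13ea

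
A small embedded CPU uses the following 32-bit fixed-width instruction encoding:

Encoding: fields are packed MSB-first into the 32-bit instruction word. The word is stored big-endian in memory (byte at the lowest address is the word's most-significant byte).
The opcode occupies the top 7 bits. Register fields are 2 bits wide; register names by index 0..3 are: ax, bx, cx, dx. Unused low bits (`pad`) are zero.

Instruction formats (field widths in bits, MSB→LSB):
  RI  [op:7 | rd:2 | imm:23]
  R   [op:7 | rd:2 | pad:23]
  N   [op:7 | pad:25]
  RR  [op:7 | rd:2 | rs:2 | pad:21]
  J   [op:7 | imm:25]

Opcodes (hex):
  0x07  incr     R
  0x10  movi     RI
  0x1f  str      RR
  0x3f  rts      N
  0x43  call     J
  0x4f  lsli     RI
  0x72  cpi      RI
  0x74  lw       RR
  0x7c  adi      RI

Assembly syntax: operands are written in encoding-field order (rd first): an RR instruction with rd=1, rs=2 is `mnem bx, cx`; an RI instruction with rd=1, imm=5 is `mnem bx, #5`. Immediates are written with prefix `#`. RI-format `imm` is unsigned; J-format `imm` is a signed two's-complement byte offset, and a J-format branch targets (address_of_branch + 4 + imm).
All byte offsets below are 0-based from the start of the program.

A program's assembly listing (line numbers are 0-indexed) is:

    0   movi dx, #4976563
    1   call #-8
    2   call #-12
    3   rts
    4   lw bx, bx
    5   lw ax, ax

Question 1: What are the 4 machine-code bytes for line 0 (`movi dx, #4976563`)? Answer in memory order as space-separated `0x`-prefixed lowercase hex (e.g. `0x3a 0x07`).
line 0 (movi): pack op=0x10:7|rd=3:2|imm=4976563:23 = 0x21cbefb3; big→ 21 cb ef b3

0x21 0xcb 0xef 0xb3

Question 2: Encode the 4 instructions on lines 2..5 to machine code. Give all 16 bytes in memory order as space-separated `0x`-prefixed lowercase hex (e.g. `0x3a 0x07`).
0x87 0xff 0xff 0xf4 0x7e 0x00 0x00 0x00 0xe8 0xa0 0x00 0x00 0xe8 0x00 0x00 0x00

line 2 (call): pack op=0x43:7|imm=-12:25 = 0x87fffff4; big→ 87 ff ff f4
line 3 (rts): pack op=0x3f:7|pad=0:25 = 0x7e000000; big→ 7e 00 00 00
line 4 (lw): pack op=0x74:7|rd=1:2|rs=1:2|pad=0:21 = 0xe8a00000; big→ e8 a0 00 00
line 5 (lw): pack op=0x74:7|rd=0:2|rs=0:2|pad=0:21 = 0xe8000000; big→ e8 00 00 00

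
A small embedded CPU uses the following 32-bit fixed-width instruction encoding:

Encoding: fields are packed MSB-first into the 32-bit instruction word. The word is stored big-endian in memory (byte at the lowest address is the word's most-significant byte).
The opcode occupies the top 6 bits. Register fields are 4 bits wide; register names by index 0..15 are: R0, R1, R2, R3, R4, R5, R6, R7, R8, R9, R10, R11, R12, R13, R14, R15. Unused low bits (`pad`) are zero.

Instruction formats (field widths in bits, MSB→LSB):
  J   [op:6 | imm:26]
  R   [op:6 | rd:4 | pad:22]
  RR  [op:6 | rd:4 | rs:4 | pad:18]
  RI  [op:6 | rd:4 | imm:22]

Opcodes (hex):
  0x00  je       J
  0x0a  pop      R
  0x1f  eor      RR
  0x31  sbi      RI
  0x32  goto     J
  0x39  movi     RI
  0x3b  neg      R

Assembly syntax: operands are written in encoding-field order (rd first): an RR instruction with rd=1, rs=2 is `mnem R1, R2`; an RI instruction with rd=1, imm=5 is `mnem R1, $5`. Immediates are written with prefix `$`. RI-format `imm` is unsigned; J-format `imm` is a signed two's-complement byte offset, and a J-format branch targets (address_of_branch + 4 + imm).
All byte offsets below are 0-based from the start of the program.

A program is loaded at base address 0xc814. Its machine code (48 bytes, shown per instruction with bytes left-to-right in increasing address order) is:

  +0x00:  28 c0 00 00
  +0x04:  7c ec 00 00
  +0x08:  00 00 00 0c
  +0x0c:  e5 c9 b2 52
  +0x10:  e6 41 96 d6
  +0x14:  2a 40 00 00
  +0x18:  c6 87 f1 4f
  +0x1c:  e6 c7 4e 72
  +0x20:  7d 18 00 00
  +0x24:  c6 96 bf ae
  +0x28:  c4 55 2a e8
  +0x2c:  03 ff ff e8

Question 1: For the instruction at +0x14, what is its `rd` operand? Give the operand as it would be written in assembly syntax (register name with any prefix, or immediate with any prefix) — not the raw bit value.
off 0x14: read 2a 40 00 00 as big → 0x2a400000
  op=0x2a400000>>26=0xa ⇒ pop (R)
  rd@[25:22]=0x9 ⇒ R9

R9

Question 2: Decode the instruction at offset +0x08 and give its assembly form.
[08] 00 00 00 0c → 0x0000000c
  top 6b → 0x0 → je [J]
  imm@[25:0]=0xc ⇒ $12

je $12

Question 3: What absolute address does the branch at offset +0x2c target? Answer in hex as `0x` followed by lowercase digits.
0xc82c

[2c] 03 ff ff e8 → 0x03ffffe8
  opcode bits[31:26]=0x0: je/J
  [25:0] imm=67108840 (s26→-24) = $-24
  target = base 0xc814 + off 0x2c + 4 + imm -24 = 0xc82c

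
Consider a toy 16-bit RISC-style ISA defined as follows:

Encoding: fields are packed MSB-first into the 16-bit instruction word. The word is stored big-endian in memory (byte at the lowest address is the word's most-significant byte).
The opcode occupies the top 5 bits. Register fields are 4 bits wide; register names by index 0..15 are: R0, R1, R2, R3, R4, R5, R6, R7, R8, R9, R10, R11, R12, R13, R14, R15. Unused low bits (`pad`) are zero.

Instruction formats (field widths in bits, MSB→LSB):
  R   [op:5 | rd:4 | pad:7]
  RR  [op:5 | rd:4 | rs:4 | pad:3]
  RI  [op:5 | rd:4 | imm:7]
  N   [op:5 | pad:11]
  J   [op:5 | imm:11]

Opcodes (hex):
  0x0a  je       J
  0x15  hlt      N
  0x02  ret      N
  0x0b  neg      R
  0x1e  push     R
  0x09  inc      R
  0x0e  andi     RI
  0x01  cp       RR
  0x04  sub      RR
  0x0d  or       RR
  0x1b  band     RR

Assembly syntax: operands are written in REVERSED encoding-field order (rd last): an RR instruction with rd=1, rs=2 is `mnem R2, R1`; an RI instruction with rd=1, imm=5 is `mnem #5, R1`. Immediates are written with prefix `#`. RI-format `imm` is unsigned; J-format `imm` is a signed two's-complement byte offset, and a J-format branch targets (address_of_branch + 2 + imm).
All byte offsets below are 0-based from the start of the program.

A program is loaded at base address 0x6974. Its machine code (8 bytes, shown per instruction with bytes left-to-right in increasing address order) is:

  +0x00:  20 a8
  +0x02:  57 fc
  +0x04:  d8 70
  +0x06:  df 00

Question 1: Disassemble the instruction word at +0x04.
band R14, R0

[04] d8 70 → 0xd870
  op=0xd870>>11=0x1b ⇒ band (RR)
  rd: (w>>7)&0xf=0x0 → R0
  rs: (w>>3)&0xf=0xe → R14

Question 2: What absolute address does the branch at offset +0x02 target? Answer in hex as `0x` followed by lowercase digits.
[02] 57 fc → 0x57fc
  top 5b → 0xa → je [J]
  [10:0] imm=2044 (s11→-4) = #-4
  target = base 0x6974 + off 0x02 + 2 + imm -4 = 0x6974

0x6974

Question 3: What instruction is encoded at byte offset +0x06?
band R0, R14

@+06  big-endian(df 00) = 0xdf00
  top 5b → 0x1b → band [RR]
  rd@[10:7]=0xe ⇒ R14
  rs@[6:3]=0x0 ⇒ R0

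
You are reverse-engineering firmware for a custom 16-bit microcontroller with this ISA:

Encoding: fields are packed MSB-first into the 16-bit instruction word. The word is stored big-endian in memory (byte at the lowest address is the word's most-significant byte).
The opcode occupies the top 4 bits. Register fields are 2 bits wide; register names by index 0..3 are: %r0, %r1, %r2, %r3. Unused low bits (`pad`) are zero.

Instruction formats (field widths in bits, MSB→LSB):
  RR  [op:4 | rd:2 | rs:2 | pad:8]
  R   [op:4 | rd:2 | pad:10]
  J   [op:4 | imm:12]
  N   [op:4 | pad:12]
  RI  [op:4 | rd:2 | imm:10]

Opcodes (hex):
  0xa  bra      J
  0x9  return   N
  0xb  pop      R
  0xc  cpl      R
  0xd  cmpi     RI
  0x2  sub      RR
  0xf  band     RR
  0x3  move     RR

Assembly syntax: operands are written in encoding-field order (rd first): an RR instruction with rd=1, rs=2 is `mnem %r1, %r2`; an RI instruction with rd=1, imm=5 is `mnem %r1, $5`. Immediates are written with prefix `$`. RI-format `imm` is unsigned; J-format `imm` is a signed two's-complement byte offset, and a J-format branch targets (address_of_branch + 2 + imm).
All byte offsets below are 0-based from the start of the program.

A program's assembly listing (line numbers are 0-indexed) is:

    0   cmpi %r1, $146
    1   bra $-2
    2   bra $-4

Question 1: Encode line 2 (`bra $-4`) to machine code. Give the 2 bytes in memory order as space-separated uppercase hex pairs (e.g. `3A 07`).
AF FC

L2: bra op=0xa:4|imm=-4:12 ⇒ 0xaffc ⇒ big af fc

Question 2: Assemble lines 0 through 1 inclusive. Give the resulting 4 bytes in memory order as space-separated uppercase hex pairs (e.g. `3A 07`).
line 0 (cmpi): pack op=0xd:4|rd=1:2|imm=146:10 = 0xd492; big→ d4 92
line 1 (bra): pack op=0xa:4|imm=-2:12 = 0xaffe; big→ af fe

D4 92 AF FE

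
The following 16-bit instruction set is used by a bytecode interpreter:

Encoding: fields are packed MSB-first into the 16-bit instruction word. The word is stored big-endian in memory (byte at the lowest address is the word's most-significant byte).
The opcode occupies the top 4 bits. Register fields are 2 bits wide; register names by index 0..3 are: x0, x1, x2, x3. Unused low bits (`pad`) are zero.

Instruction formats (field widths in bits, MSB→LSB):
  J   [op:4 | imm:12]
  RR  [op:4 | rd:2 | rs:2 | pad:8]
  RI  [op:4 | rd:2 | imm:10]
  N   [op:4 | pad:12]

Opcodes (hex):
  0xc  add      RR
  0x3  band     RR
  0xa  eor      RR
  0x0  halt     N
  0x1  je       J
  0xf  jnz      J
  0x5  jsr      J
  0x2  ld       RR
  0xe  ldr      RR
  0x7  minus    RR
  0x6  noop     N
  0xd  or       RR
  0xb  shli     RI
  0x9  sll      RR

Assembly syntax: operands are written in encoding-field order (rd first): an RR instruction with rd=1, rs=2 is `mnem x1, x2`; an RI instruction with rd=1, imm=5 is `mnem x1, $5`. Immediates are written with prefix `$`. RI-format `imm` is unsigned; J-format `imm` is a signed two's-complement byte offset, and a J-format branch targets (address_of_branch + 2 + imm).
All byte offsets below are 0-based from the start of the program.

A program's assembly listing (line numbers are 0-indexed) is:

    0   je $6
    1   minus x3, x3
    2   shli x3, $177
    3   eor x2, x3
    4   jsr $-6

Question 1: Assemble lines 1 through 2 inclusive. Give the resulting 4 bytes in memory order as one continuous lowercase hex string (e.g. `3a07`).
1. minus fields op=0x7:4|rd=3:2|rs=3:2|pad=0:8 → word 7f00h → 7f 00
2. shli fields op=0xb:4|rd=3:2|imm=177:10 → word bcb1h → bc b1

7f00bcb1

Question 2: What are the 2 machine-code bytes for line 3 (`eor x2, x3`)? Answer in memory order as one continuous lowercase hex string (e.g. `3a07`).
3. eor fields op=0xa:4|rd=2:2|rs=3:2|pad=0:8 → word ab00h → ab 00

ab00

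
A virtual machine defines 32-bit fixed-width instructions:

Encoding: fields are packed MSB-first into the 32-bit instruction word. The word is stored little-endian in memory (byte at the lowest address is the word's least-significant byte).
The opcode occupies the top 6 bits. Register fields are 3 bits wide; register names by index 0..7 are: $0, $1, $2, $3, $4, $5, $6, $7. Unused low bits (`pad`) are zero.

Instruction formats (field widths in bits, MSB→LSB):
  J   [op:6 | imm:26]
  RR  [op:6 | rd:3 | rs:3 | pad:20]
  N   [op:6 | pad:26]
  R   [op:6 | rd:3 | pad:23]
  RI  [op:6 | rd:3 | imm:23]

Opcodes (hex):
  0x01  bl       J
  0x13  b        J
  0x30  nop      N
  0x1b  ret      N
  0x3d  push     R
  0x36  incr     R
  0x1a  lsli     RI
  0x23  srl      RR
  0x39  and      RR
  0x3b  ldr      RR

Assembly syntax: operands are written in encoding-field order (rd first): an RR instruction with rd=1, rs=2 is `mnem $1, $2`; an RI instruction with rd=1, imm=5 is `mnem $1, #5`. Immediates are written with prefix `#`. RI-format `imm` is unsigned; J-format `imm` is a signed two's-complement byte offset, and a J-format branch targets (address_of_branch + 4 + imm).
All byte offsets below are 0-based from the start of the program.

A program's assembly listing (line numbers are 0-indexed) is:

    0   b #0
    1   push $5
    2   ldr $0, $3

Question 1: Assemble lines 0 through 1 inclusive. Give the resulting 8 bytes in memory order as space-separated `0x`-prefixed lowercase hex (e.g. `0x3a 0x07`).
0. b fields op=0x13:6|imm=0:26 → word 4c000000h → 00 00 00 4c
1. push fields op=0x3d:6|rd=5:3|pad=0:23 → word f6800000h → 00 00 80 f6

0x00 0x00 0x00 0x4c 0x00 0x00 0x80 0xf6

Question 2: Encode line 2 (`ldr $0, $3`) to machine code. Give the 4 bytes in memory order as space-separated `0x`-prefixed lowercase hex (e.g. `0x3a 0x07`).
2. ldr fields op=0x3b:6|rd=0:3|rs=3:3|pad=0:20 → word ec300000h → 00 00 30 ec

0x00 0x00 0x30 0xec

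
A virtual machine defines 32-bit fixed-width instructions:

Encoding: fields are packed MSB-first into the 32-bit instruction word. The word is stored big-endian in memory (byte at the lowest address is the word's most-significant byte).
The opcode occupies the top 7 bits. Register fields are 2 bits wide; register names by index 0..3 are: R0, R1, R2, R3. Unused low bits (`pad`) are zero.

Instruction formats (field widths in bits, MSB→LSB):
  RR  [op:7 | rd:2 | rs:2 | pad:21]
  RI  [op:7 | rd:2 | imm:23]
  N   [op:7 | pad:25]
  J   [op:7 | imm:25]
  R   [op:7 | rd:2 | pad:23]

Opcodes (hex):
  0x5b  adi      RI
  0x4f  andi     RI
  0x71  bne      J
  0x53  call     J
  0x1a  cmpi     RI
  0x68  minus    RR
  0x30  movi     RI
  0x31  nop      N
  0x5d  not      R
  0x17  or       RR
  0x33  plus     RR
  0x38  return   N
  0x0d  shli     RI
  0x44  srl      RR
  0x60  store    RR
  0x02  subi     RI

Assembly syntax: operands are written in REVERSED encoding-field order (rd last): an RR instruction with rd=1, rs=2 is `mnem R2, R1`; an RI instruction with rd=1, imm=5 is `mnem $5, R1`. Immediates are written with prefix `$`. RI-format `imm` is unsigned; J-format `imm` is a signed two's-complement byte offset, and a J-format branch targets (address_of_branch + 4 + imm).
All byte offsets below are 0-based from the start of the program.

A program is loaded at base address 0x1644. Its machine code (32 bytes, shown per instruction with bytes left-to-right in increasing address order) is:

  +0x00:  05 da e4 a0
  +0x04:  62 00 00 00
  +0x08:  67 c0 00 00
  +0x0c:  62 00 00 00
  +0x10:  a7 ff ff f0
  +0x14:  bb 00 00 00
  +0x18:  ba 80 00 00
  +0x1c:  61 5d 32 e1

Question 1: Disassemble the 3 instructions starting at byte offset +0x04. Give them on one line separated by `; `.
+0x04: 62 00 00 00 ⇒ word 0x62000000 (big)
  op=0x62000000>>25=0x31 ⇒ nop (N)
+0x08: 67 c0 00 00 ⇒ word 0x67c00000 (big)
  op=0x67c00000>>25=0x33 ⇒ plus (RR)
  rd: (w>>23)&0x3=0x3 → R3
  rs: (w>>21)&0x3=0x2 → R2
+0x0c: 62 00 00 00 ⇒ word 0x62000000 (big)
  op=0x62000000>>25=0x31 ⇒ nop (N)

nop; plus R2, R3; nop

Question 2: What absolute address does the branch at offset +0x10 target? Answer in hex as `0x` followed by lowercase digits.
0x1648

off 0x10: read a7 ff ff f0 as big → 0xa7fffff0
  opcode bits[31:25]=0x53: call/J
  imm@[24:0]=0x1fffff0 (s25→-16) ⇒ $-16
  target = base 0x1644 + off 0x10 + 4 + imm -16 = 0x1648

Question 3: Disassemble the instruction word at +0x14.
[14] bb 00 00 00 → 0xbb000000
  top 7b → 0x5d → not [R]
  [24:23] rd=2 = R2

not R2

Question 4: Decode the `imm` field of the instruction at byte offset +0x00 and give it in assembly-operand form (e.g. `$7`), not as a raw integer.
$5956768

[00] 05 da e4 a0 → 0x05dae4a0
  opcode bits[31:25]=0x2: subi/RI
  [24:23] rd=3 = R3
  [22:0] imm=5956768 = $5956768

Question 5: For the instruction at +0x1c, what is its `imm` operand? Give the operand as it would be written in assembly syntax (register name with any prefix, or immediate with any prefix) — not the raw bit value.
[1c] 61 5d 32 e1 → 0x615d32e1
  opcode bits[31:25]=0x30: movi/RI
  rd: (w>>23)&0x3=0x2 → R2
  imm: (w>>0)&0x7fffff=0x5d32e1 → $6107873

$6107873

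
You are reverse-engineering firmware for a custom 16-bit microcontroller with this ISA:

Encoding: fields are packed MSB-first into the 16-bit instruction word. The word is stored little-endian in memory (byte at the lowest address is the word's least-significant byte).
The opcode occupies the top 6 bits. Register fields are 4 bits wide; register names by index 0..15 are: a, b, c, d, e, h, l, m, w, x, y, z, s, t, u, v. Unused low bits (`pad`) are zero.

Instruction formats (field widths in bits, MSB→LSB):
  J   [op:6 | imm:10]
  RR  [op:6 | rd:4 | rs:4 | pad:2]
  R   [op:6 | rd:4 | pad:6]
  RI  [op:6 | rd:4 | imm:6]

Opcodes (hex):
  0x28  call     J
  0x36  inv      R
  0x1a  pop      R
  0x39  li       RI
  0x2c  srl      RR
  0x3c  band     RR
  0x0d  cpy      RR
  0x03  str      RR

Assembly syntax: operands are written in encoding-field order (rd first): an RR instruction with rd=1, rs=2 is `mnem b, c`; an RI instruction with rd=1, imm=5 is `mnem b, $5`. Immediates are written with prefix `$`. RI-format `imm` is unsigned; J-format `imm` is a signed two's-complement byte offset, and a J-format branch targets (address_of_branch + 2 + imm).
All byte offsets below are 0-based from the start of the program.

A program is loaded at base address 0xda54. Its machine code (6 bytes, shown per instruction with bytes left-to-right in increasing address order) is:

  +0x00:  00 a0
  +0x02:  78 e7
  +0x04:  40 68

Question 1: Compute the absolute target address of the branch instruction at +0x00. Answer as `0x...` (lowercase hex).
0xda56

+0x00: 00 a0 ⇒ word 0xa000 (little)
  top 6b → 0x28 → call [J]
  imm: (w>>0)&0x3ff=0x0 → $0
  target = base 0xda54 + off 0x00 + 2 + imm 0 = 0xda56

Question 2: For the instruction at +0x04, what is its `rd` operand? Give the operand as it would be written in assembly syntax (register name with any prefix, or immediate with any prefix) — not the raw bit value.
b

@+04  little-endian(40 68) = 0x6840
  op=0x6840>>10=0x1a ⇒ pop (R)
  [9:6] rd=1 = b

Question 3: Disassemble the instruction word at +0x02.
[02] 78 e7 → 0xe778
  opcode bits[15:10]=0x39: li/RI
  [9:6] rd=13 = t
  [5:0] imm=56 = $56

li t, $56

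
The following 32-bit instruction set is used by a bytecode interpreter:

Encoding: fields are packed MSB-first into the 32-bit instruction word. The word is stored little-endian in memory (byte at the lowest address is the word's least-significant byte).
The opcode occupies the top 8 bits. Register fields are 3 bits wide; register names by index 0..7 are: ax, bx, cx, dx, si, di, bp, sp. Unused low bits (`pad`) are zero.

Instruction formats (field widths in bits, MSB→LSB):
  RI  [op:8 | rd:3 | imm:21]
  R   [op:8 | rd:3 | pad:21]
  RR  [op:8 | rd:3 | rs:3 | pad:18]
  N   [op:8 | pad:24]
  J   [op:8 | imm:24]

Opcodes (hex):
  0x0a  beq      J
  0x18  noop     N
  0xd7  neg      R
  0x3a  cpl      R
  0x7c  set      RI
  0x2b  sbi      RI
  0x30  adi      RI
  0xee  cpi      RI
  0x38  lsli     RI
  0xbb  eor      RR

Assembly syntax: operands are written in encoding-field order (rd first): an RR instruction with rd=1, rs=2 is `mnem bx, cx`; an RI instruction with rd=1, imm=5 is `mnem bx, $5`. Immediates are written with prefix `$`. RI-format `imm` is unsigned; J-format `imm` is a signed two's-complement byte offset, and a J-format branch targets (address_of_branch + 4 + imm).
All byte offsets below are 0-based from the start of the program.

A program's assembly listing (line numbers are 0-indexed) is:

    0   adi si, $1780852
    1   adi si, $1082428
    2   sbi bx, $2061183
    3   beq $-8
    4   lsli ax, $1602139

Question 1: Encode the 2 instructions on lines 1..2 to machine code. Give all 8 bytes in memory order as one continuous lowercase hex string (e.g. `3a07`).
1. adi fields op=0x30:8|rd=4:3|imm=1082428:21 → word 3090843ch → 3c 84 90 30
2. sbi fields op=0x2b:8|rd=1:3|imm=2061183:21 → word 2b3f737fh → 7f 73 3f 2b

3c8490307f733f2b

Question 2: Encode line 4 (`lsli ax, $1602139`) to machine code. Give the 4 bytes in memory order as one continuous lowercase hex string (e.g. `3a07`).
5b721838

L4: lsli op=0x38:8|rd=0:3|imm=1602139:21 ⇒ 0x3818725b ⇒ little 5b 72 18 38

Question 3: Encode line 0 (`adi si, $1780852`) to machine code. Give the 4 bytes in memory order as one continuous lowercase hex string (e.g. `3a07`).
L0: adi op=0x30:8|rd=4:3|imm=1780852:21 ⇒ 0x309b2c74 ⇒ little 74 2c 9b 30

742c9b30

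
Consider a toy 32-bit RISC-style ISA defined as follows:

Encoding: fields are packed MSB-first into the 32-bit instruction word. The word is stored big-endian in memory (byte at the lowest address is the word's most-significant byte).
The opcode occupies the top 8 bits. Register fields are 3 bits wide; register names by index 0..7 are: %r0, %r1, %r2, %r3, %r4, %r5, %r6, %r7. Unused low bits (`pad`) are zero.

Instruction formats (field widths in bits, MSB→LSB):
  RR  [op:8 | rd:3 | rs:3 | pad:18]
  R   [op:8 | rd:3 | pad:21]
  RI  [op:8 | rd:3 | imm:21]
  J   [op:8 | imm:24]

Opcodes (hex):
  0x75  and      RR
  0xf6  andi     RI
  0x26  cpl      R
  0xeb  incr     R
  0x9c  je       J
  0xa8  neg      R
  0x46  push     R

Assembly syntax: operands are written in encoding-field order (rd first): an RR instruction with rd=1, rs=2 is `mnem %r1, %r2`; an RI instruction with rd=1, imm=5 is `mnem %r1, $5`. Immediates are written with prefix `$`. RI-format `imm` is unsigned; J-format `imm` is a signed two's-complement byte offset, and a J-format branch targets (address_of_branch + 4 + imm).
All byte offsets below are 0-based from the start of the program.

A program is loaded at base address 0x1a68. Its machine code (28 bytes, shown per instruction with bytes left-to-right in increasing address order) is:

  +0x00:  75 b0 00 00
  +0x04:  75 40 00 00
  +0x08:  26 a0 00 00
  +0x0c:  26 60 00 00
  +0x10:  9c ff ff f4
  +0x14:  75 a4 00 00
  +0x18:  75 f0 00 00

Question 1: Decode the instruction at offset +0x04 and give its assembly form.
and %r2, %r0

@+04  big-endian(75 40 00 00) = 0x75400000
  top 8b → 0x75 → and [RR]
  rd: (w>>21)&0x7=0x2 → %r2
  rs: (w>>18)&0x7=0x0 → %r0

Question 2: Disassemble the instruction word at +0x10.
je $-12

off 0x10: read 9c ff ff f4 as big → 0x9cfffff4
  opcode bits[31:24]=0x9c: je/J
  imm: (w>>0)&0xffffff=0xfffff4 (s24→-12) → $-12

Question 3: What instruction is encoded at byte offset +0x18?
+0x18: 75 f0 00 00 ⇒ word 0x75f00000 (big)
  top 8b → 0x75 → and [RR]
  [23:21] rd=7 = %r7
  [20:18] rs=4 = %r4

and %r7, %r4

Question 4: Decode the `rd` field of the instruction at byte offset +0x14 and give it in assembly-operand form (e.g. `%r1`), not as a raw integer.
%r5

+0x14: 75 a4 00 00 ⇒ word 0x75a40000 (big)
  opcode bits[31:24]=0x75: and/RR
  rd@[23:21]=0x5 ⇒ %r5
  rs@[20:18]=0x1 ⇒ %r1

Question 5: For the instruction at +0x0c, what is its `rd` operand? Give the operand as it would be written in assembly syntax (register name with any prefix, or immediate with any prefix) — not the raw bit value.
off 0x0c: read 26 60 00 00 as big → 0x26600000
  op=0x26600000>>24=0x26 ⇒ cpl (R)
  [23:21] rd=3 = %r3

%r3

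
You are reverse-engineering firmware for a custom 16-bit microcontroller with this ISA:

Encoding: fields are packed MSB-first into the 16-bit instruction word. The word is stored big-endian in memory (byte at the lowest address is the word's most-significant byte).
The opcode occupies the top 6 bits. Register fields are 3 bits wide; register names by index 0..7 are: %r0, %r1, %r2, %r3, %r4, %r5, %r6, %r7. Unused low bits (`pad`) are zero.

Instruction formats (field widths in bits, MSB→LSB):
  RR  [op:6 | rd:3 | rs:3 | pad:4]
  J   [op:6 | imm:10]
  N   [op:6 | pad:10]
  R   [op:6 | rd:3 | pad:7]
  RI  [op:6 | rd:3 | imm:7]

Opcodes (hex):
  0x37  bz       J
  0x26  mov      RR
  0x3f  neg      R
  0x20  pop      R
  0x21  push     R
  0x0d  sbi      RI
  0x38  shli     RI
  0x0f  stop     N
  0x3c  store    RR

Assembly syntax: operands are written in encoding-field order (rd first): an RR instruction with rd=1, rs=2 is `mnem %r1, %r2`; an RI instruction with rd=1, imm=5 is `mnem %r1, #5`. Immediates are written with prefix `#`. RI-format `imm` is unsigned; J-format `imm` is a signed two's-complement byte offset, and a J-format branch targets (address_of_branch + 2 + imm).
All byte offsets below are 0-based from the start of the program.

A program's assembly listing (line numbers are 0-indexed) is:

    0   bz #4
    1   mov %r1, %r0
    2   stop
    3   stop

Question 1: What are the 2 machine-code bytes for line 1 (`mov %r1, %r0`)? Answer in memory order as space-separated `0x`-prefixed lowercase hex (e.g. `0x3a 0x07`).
line 1 (mov): pack op=0x26:6|rd=1:3|rs=0:3|pad=0:4 = 0x9880; big→ 98 80

0x98 0x80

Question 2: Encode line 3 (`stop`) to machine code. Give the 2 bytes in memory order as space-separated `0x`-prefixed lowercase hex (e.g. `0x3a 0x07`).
L3: stop op=0xf:6|pad=0:10 ⇒ 0x3c00 ⇒ big 3c 00

0x3c 0x00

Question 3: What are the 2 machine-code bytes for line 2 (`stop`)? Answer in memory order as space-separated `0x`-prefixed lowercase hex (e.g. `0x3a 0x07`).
2. stop fields op=0xf:6|pad=0:10 → word 3c00h → 3c 00

0x3c 0x00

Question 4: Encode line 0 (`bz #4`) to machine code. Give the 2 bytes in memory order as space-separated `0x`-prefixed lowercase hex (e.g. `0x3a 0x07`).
0xdc 0x04

0. bz fields op=0x37:6|imm=4:10 → word dc04h → dc 04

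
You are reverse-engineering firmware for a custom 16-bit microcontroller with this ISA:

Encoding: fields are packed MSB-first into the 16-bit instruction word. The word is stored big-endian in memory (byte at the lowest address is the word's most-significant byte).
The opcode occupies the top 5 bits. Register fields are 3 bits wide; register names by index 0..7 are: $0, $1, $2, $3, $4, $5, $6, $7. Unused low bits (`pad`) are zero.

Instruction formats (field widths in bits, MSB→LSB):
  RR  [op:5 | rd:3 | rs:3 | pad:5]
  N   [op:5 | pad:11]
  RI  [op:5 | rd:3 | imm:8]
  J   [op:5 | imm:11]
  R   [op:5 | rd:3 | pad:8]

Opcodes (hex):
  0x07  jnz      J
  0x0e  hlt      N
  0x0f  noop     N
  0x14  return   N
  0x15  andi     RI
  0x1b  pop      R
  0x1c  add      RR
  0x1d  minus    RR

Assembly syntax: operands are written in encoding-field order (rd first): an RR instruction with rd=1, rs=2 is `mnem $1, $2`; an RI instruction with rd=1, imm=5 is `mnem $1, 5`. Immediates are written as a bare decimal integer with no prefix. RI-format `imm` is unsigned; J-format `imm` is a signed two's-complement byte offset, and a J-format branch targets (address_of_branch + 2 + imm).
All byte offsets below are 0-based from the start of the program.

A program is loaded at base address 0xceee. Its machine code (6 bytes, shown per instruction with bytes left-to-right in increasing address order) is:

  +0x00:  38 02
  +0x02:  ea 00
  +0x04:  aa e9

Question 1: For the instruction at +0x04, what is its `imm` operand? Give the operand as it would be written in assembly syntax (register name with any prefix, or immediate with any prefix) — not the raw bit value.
[04] aa e9 → 0xaae9
  op=0xaae9>>11=0x15 ⇒ andi (RI)
  rd: (w>>8)&0x7=0x2 → $2
  imm: (w>>0)&0xff=0xe9 → 233

233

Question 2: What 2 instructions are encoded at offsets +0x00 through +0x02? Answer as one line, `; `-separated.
jnz 2; minus $2, $0

[00] 38 02 → 0x3802
  opcode bits[15:11]=0x7: jnz/J
  imm: (w>>0)&0x7ff=0x2 → 2
[02] ea 00 → 0xea00
  opcode bits[15:11]=0x1d: minus/RR
  rd: (w>>8)&0x7=0x2 → $2
  rs: (w>>5)&0x7=0x0 → $0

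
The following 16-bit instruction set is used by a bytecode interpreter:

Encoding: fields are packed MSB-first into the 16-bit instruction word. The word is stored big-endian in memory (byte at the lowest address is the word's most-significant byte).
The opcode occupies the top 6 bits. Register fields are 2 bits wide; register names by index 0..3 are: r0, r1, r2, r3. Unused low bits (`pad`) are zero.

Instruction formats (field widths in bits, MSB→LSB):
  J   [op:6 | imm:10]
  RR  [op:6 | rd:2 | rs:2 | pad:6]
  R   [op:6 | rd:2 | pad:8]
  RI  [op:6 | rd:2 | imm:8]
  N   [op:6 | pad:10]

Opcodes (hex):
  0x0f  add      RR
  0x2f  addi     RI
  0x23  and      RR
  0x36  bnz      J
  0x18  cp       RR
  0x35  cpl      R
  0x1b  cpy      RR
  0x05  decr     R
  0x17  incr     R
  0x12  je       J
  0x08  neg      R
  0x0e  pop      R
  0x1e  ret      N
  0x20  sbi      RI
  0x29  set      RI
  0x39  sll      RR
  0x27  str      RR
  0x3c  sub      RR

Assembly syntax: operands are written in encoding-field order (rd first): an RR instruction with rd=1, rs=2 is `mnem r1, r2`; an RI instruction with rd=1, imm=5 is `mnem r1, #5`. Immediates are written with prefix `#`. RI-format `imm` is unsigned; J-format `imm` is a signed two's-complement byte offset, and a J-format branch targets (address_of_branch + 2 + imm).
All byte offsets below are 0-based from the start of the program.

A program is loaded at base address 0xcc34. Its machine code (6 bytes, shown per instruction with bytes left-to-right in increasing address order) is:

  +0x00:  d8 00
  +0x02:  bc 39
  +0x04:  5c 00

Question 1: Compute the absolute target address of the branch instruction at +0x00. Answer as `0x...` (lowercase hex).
0xcc36

[00] d8 00 → 0xd800
  opcode bits[15:10]=0x36: bnz/J
  [9:0] imm=0 = #0
  target = base 0xcc34 + off 0x00 + 2 + imm 0 = 0xcc36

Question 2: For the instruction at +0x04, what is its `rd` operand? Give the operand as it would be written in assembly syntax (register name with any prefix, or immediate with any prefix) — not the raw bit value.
r0

@+04  big-endian(5c 00) = 0x5c00
  op=0x5c00>>10=0x17 ⇒ incr (R)
  rd@[9:8]=0x0 ⇒ r0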